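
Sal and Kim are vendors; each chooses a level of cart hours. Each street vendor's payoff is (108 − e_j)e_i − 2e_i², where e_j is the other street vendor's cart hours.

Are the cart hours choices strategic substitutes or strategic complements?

strategic substitutes

Sal's payoff is (108 − e_K)e_S − 2e_S².
∂π/∂e_S = 108 − e_K − 4e_S = 0, so e_S = 27 − 0.25e_K.
The best-response slope de_S/de_K = −0.25 < 0: the reaction function is downward-sloping, so the choices are strategic substitutes.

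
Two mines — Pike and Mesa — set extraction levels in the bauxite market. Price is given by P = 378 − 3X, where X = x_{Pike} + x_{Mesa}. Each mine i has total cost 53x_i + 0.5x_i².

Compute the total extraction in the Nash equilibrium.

65

Mine Pike's profit: π = x_{Pike}(378 − 3(x_{Pike} + x_{Mesa})) − 53x_{Pike} − 0.5x_{Pike}².
∂π/∂x_{Pike} = 325 − 7x_{Pike} − 3x_{Mesa} = 0, so x_{Pike} = 325/7 − (3/7)x_{Mesa}.
The game is symmetric, so in equilibrium x_{Mesa} = x_{Pike}: the reaction function gives (10/7)x_{Pike} = 325/7, hence x_{Pike} = 32.5.
Total extraction: 32.5 + 32.5 = 65.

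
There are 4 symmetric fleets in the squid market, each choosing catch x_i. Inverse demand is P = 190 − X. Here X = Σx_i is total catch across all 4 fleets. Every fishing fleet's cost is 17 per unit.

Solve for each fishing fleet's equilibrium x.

34.6

A representative fishing fleet's profit is π_i = x_i(190 − X) − 17x_i, with X = x_i + Σ_{j≠i} x_j.
First-order condition: 173 − 2x_i − Σ_{j≠i} x_j = 0.
In a symmetric equilibrium every fishing fleet chooses the same x, so Σ_{j≠i} x_j = 3x. The condition becomes 173 − 5x = 0, giving x = 173/5 = 34.6.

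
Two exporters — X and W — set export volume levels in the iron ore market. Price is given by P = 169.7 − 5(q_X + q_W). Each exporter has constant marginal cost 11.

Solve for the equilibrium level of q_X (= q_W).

Exporter X's profit: π = q_X(169.7 − 5(q_X + q_W)) − 11q_X.
∂π/∂q_X = 158.7 − 10q_X − 5q_W = 0, so q_X = 15.87 − 0.5q_W.
The game is symmetric, so in equilibrium q_W = q_X: the reaction function gives 1.5q_X = 15.87, hence q_X = 10.58.

10.58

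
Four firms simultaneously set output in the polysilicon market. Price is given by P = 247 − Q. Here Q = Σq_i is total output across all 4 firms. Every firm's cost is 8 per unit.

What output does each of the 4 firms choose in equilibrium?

47.8

A representative firm's profit is π_i = q_i(247 − Q) − 8q_i, with Q = q_i + Σ_{j≠i} q_j.
First-order condition: 239 − 2q_i − Σ_{j≠i} q_j = 0.
Imposing symmetry (q_j = q for all j) turns Σ_{j≠i} q_j into 3q, so 239 = 5q and q = 47.8.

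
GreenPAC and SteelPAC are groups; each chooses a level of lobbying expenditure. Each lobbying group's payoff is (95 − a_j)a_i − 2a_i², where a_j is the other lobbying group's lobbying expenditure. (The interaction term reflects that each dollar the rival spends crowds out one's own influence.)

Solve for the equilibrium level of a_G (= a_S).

19

GreenPAC's payoff is (95 − a_S)a_G − 2a_G².
∂π/∂a_G = 95 − a_S − 4a_G = 0, so a_G = 23.75 − 0.25a_S.
By symmetry a_S = a_G; substituting into the reaction function, 1.25a_G = 23.75 and a_G = 19.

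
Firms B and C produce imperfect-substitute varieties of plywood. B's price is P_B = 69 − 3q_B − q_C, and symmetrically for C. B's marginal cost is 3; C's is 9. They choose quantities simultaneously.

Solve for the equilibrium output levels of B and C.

9.6, 8.4

Firm B's profit: π = q_B(69 − 3q_B − q_C) − 3q_B.
∂π/∂q_B = 66 − 6q_B − q_C = 0 ⇒ q_B = 11 − (1/6)q_C.
Similarly q_C = 10 − (1/6)q_B.
Substituting the second reaction function into the first: q_B = 11 − (1/6)(10 − (1/6)q_B), which gives (35/36)q_B = 28/3 ⇒ q_B = 9.6.
Then q_C = 10 − (1/6)·9.6 = 8.4.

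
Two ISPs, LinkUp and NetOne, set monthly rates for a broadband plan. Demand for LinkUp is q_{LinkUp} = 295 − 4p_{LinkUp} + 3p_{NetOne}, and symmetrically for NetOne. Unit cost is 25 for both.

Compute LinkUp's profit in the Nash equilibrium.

11664

LinkUp's profit: π = (p_{LinkUp} − 25)(295 − 4p_{LinkUp} + 3p_{NetOne}).
∂π/∂p_{LinkUp} = 395 − 8p_{LinkUp} + 3p_{NetOne} = 0 ⇒ p_{LinkUp} = 49.375 + 0.375p_{NetOne}.
The game is symmetric, so in equilibrium p_{NetOne} = p_{LinkUp}: the reaction function gives 0.625p_{LinkUp} = 49.375, hence p_{LinkUp} = 79.
q_{LinkUp} = 295 − 4·79 + 3·79 = 216.
Profit = (79 − 25)·216 = 11664.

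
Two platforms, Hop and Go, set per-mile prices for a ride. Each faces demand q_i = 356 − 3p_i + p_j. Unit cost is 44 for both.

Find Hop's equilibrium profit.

8618.88

Hop's profit: π = (p_{Hop} − 44)(356 − 3p_{Hop} + p_{Go}).
∂π/∂p_{Hop} = 488 − 6p_{Hop} + p_{Go} = 0 ⇒ p_{Hop} = 244/3 + (1/6)p_{Go}.
Setting p_{Hop} = p_{Go} in the reaction function: p_{Hop} = 244/3 + (1/6)p_{Hop}, so p_{Hop} = (244/3) / (5/6) = 97.6.
q_{Hop} = 356 − 3·97.6 + 97.6 = 160.8.
Profit = (97.6 − 44)·160.8 = 8618.88.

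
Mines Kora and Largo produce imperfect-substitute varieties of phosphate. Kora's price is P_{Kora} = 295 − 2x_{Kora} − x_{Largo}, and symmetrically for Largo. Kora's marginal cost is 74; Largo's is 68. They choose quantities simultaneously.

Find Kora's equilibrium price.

161.6

Mine Kora's profit: π = x_{Kora}(295 − 2x_{Kora} − x_{Largo}) − 74x_{Kora}.
∂π/∂x_{Kora} = 221 − 4x_{Kora} − x_{Largo} = 0 ⇒ x_{Kora} = 55.25 − 0.25x_{Largo}.
Similarly x_{Largo} = 56.75 − 0.25x_{Kora}.
Plugging x_{Largo} into Kora's best response: x_{Kora} = 55.25 − 0.25(56.75 − 0.25x_{Kora}) ⇒ 0.9375x_{Kora} = 41.0625, so x_{Kora} = 43.8.
Then x_{Largo} = 56.75 − 0.25·43.8 = 45.8.
P_{Kora} = 295 − 2·43.8 − 45.8 = 161.6.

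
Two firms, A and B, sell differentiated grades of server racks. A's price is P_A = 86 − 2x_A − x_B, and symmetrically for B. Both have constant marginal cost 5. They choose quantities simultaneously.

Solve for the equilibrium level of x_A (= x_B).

Firm A's profit: π = x_A(86 − 2x_A − x_B) − 5x_A.
∂π/∂x_A = 81 − 4x_A − x_B = 0 ⇒ x_A = 20.25 − 0.25x_B.
Setting x_A = x_B in the reaction function: x_A = 20.25 − 0.25x_A, so x_A = 20.25 / 1.25 = 16.2.

16.2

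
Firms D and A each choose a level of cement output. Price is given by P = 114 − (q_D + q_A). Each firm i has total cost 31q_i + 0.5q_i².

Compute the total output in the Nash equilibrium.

Firm D's profit: π = q_D(114 − (q_D + q_A)) − 31q_D − 0.5q_D².
∂π/∂q_D = 83 − 3q_D − q_A = 0, so q_D = 83/3 − (1/3)q_A.
The game is symmetric, so in equilibrium q_A = q_D: the reaction function gives (4/3)q_D = 83/3, hence q_D = 20.75.
Total output: 20.75 + 20.75 = 41.5.

41.5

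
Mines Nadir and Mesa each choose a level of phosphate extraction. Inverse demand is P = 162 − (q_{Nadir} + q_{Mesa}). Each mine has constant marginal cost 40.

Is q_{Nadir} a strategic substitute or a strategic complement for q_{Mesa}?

strategic substitutes

Mine Nadir's profit: π = q_{Nadir}(162 − (q_{Nadir} + q_{Mesa})) − 40q_{Nadir}.
∂π/∂q_{Nadir} = 122 − 2q_{Nadir} − q_{Mesa} = 0, so q_{Nadir} = 61 − 0.5q_{Mesa}.
The best-response slope dq_{Nadir}/dq_{Mesa} = −0.5 < 0: the reaction function is downward-sloping, so the choices are strategic substitutes.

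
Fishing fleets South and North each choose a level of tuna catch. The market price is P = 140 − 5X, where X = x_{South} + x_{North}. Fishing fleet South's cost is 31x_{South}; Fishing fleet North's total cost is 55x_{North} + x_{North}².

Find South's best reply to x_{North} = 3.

Fishing fleet South's profit: π = x_{South}(140 − 5(x_{South} + x_{North})) − 31x_{South}.
∂π/∂x_{South} = 109 − 10x_{South} − 5x_{North} = 0, so x_{South} = 10.9 − 0.5x_{North}.
At x_{North} = 3: x_{South} = 10.9 − 0.5·3 = 9.4.

9.4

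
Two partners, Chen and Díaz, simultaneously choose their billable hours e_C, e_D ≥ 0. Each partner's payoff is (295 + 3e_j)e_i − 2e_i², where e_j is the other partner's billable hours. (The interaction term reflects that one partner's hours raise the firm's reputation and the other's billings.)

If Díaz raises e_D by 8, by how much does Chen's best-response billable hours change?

6

Chen's payoff is (295 + 3e_D)e_C − 2e_C².
∂π/∂e_C = 295 + 3e_D − 4e_C = 0, so e_C = 73.75 + 0.75e_D.
The reaction-function slope is 0.75, so an 8-unit rise in e_D moves e_C by 0.75 × 8 = 6. Chen's best response rises — the actions are strategic complements.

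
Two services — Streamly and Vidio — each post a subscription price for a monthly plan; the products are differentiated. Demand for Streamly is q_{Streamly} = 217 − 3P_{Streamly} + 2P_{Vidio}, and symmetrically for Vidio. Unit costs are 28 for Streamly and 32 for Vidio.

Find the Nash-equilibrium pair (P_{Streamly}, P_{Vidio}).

Streamly's profit: π = (P_{Streamly} − 28)(217 − 3P_{Streamly} + 2P_{Vidio}).
∂π/∂P_{Streamly} = 301 − 6P_{Streamly} + 2P_{Vidio} = 0 ⇒ P_{Streamly} = 301/6 + (1/3)P_{Vidio}.
Similarly P_{Vidio} = 313/6 + (1/3)P_{Streamly}.
Plugging P_{Vidio} into Streamly's best response: P_{Streamly} = 301/6 + (1/3)(313/6 + (1/3)P_{Streamly}) ⇒ (8/9)P_{Streamly} = 608/9, so P_{Streamly} = 76.
Then P_{Vidio} = 313/6 + (1/3)·76 = 77.5.

76, 77.5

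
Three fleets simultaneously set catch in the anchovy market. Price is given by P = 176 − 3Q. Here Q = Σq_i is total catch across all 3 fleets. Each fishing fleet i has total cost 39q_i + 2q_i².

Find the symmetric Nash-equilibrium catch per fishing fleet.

A representative fishing fleet's profit is π_i = q_i(176 − 3Q) − 39q_i − 2q_i², with Q = q_i + Σ_{j≠i} q_j.
First-order condition: 137 − 10q_i − 3Σ_{j≠i} q_j = 0.
In a symmetric equilibrium every fishing fleet chooses the same q, so Σ_{j≠i} q_j = 2q. The condition becomes 137 − 16q = 0, giving q = 137/16 = 8.5625.

8.5625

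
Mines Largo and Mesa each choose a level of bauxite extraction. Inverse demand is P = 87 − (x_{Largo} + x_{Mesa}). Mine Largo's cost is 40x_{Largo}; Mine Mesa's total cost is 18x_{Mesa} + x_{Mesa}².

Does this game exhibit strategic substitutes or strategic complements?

Mine Largo's profit: π = x_{Largo}(87 − (x_{Largo} + x_{Mesa})) − 40x_{Largo}.
∂π/∂x_{Largo} = 47 − 2x_{Largo} − x_{Mesa} = 0, so x_{Largo} = 23.5 − 0.5x_{Mesa}.
The best-response slope dx_{Largo}/dx_{Mesa} = −0.5 < 0: the reaction function is downward-sloping, so the choices are strategic substitutes.

strategic substitutes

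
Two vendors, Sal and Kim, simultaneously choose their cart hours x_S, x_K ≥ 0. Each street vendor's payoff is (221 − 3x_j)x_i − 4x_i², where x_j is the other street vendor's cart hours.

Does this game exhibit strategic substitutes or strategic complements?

Sal's payoff is (221 − 3x_K)x_S − 4x_S².
∂π/∂x_S = 221 − 3x_K − 8x_S = 0, so x_S = 27.625 − 0.375x_K.
The best-response slope dx_S/dx_K = −0.375 < 0: the reaction function is downward-sloping, so the choices are strategic substitutes.

strategic substitutes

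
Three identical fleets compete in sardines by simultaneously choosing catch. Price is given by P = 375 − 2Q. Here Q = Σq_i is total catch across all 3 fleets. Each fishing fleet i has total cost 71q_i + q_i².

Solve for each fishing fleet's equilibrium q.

A representative fishing fleet's profit is π_i = q_i(375 − 2Q) − 71q_i − q_i², with Q = q_i + Σ_{j≠i} q_j.
First-order condition: 304 − 6q_i − 2Σ_{j≠i} q_j = 0.
With identical fishing fleets, set every q_j = q: then 304 − 6q − 4q = 0, i.e. q = 304/10 = 30.4.

30.4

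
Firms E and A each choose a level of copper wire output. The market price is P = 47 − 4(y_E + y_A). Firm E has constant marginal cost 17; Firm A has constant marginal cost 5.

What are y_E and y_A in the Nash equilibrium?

Firm E's profit: π = y_E(47 − 4(y_E + y_A)) − 17y_E.
∂π/∂y_E = 30 − 8y_E − 4y_A = 0, so y_E = 3.75 − 0.5y_A.
By the same steps for A: y_A = 5.25 − 0.5y_E.
Solving the two reaction functions simultaneously: (1 − (−0.5)(−0.5))y_E = 3.75 − 0.5·5.25, so 0.75y_E = 1.125 and y_E = 1.5.
Then y_A = 5.25 − 0.5·1.5 = 4.5.

1.5, 4.5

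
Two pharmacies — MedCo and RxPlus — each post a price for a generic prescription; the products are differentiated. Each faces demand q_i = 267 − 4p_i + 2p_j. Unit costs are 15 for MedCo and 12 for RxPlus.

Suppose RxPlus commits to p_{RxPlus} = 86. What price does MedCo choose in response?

62.375

MedCo's profit: π = (p_{MedCo} − 15)(267 − 4p_{MedCo} + 2p_{RxPlus}).
∂π/∂p_{MedCo} = 327 − 8p_{MedCo} + 2p_{RxPlus} = 0 ⇒ p_{MedCo} = 40.875 + 0.25p_{RxPlus}.
At p_{RxPlus} = 86: p_{MedCo} = 40.875 + 0.25·86 = 62.375.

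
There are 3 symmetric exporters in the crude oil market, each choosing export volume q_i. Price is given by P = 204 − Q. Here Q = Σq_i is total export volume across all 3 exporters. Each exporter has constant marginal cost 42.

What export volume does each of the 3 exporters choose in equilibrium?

40.5

A representative exporter's profit is π_i = q_i(204 − Q) − 42q_i, with Q = q_i + Σ_{j≠i} q_j.
First-order condition: 162 − 2q_i − Σ_{j≠i} q_j = 0.
With identical exporters, set every q_j = q: then 162 − 2q − 2q = 0, i.e. q = 162/4 = 40.5.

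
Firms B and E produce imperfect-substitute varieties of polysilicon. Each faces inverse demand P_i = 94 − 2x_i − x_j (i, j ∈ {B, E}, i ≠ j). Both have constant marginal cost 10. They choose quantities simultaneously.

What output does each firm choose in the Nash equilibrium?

16.8

Firm B's profit: π = x_B(94 − 2x_B − x_E) − 10x_B.
∂π/∂x_B = 84 − 4x_B − x_E = 0 ⇒ x_B = 21 − 0.25x_E.
By symmetry x_E = x_B; substituting into the reaction function, 1.25x_B = 21 and x_B = 16.8.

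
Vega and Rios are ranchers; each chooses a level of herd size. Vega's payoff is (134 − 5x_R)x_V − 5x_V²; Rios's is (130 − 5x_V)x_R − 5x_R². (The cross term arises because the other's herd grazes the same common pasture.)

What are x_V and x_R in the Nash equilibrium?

9.2, 8.4

Expanding Vega's payoff: 134x_V − 5x_Rx_V − 5x_V².
∂π/∂x_V = 134 − 5x_R − 10x_V = 0, so x_V = 13.4 − 0.5x_R.
Likewise for Rios: x_R = 13 − 0.5x_V.
Solving the two reaction functions simultaneously: (1 − (−0.5)(−0.5))x_V = 13.4 − 0.5·13, so 0.75x_V = 6.9 and x_V = 9.2.
Then x_R = 13 − 0.5·9.2 = 8.4.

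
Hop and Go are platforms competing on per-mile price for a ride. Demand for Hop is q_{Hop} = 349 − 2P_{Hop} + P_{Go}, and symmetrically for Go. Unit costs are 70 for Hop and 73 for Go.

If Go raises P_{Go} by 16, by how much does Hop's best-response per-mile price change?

Hop's profit: π = (P_{Hop} − 70)(349 − 2P_{Hop} + P_{Go}).
∂π/∂P_{Hop} = 489 − 4P_{Hop} + P_{Go} = 0 ⇒ P_{Hop} = 122.25 + 0.25P_{Go}.
The reaction-function slope is 0.25, so a 16-unit rise in P_{Go} moves P_{Hop} by 0.25 × 16 = 4. Hop's best response rises — the actions are strategic complements.

4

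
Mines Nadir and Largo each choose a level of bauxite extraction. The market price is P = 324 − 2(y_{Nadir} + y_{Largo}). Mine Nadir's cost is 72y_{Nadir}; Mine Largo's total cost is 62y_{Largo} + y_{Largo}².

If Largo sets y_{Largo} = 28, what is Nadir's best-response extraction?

Mine Nadir's profit: π = y_{Nadir}(324 − 2(y_{Nadir} + y_{Largo})) − 72y_{Nadir}.
∂π/∂y_{Nadir} = 252 − 4y_{Nadir} − 2y_{Largo} = 0, so y_{Nadir} = 63 − 0.5y_{Largo}.
At y_{Largo} = 28: y_{Nadir} = 63 − 0.5·28 = 49.

49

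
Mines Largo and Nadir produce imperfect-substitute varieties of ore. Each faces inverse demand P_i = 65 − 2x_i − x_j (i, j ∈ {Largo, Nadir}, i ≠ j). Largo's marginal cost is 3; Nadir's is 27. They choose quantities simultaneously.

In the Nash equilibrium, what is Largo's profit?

392

Mine Largo's profit: π = x_{Largo}(65 − 2x_{Largo} − x_{Nadir}) − 3x_{Largo}.
∂π/∂x_{Largo} = 62 − 4x_{Largo} − x_{Nadir} = 0 ⇒ x_{Largo} = 15.5 − 0.25x_{Nadir}.
Similarly x_{Nadir} = 9.5 − 0.25x_{Largo}.
Substituting the second reaction function into the first: x_{Largo} = 15.5 − 0.25(9.5 − 0.25x_{Largo}), which gives 0.9375x_{Largo} = 13.125 ⇒ x_{Largo} = 14.
Then x_{Nadir} = 9.5 − 0.25·14 = 6.
P_{Largo} = 65 − 2·14 − 6 = 31.
Profit = (31 − 3)·14 = 392.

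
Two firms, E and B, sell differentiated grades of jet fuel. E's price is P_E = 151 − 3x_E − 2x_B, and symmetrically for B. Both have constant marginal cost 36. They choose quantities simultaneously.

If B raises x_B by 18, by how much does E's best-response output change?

-6

Firm E's profit: π = x_E(151 − 3x_E − 2x_B) − 36x_E.
∂π/∂x_E = 115 − 6x_E − 2x_B = 0 ⇒ x_E = 115/6 − (1/3)x_B.
The reaction-function slope is −1/3, so an 18-unit rise in x_B moves x_E by −1/3 × 18 = −6. E's best response falls — the actions are strategic substitutes.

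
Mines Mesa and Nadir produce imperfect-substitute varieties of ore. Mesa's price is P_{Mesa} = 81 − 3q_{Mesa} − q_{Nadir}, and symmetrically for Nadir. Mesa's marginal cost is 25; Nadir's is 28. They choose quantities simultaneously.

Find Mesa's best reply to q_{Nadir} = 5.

8.5

Mine Mesa's profit: π = q_{Mesa}(81 − 3q_{Mesa} − q_{Nadir}) − 25q_{Mesa}.
∂π/∂q_{Mesa} = 56 − 6q_{Mesa} − q_{Nadir} = 0 ⇒ q_{Mesa} = 28/3 − (1/6)q_{Nadir}.
At q_{Nadir} = 5: q_{Mesa} = 28/3 − (1/6)·5 = 8.5.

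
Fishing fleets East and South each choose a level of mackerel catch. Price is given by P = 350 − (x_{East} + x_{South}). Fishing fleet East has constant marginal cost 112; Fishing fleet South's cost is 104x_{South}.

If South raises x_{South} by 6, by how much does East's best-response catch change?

Fishing fleet East's profit: π = x_{East}(350 − (x_{East} + x_{South})) − 112x_{East}.
∂π/∂x_{East} = 238 − 2x_{East} − x_{South} = 0, so x_{East} = 119 − 0.5x_{South}.
The reaction-function slope is −0.5, so a 6-unit rise in x_{South} moves x_{East} by −0.5 × 6 = −3. East's best response falls — the actions are strategic substitutes.

-3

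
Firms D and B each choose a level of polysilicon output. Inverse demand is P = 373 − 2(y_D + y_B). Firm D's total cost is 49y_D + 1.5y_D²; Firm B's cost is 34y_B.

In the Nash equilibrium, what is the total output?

97.625

Firm D's profit: π = y_D(373 − 2(y_D + y_B)) − 49y_D − 1.5y_D².
∂π/∂y_D = 324 − 7y_D − 2y_B = 0, so y_D = 324/7 − (2/7)y_B.
For B: ∂π/∂y_B = 339 − 4y_B − 2y_D = 0 ⇒ y_B = 84.75 − 0.5y_D.
Solving the two reaction functions simultaneously: (1 − (−2/7)(−0.5))y_D = 324/7 − (2/7)·84.75, so (6/7)y_D = 309/14 and y_D = 25.75.
Then y_B = 84.75 − 0.5·25.75 = 71.875.
Total output: 25.75 + 71.875 = 97.625.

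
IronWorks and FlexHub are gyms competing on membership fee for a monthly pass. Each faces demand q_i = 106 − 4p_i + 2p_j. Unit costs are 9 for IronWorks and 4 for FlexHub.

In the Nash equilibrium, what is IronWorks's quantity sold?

IronWorks's profit: π = (p_{IronWorks} − 9)(106 − 4p_{IronWorks} + 2p_{FlexHub}).
∂π/∂p_{IronWorks} = 142 − 8p_{IronWorks} + 2p_{FlexHub} = 0 ⇒ p_{IronWorks} = 17.75 + 0.25p_{FlexHub}.
Similarly p_{FlexHub} = 15.25 + 0.25p_{IronWorks}.
Substituting the second reaction function into the first: p_{IronWorks} = 17.75 + 0.25(15.25 + 0.25p_{IronWorks}), which gives 0.9375p_{IronWorks} = 21.5625 ⇒ p_{IronWorks} = 23.
Then p_{FlexHub} = 15.25 + 0.25·23 = 21.
q_{IronWorks} = 106 − 4·23 + 2·21 = 56.

56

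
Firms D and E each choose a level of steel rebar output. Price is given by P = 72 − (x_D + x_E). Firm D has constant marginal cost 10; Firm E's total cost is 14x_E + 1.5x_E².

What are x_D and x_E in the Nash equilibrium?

28, 6

Firm D's profit: π = x_D(72 − (x_D + x_E)) − 10x_D.
∂π/∂x_D = 62 − 2x_D − x_E = 0, so x_D = 31 − 0.5x_E.
For E: ∂π/∂x_E = 58 − 5x_E − x_D = 0 ⇒ x_E = 11.6 − 0.2x_D.
Plugging x_E into D's best response: x_D = 31 − 0.5(11.6 − 0.2x_D) ⇒ 0.9x_D = 25.2, so x_D = 28.
Then x_E = 11.6 − 0.2·28 = 6.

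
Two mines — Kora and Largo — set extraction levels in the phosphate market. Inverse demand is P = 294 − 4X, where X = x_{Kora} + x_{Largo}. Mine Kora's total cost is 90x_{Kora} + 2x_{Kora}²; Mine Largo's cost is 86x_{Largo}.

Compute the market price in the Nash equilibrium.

Mine Kora's profit: π = x_{Kora}(294 − 4(x_{Kora} + x_{Largo})) − 90x_{Kora} − 2x_{Kora}².
∂π/∂x_{Kora} = 204 − 12x_{Kora} − 4x_{Largo} = 0, so x_{Kora} = 17 − (1/3)x_{Largo}.
For Largo: ∂π/∂x_{Largo} = 208 − 8x_{Largo} − 4x_{Kora} = 0 ⇒ x_{Largo} = 26 − 0.5x_{Kora}.
Plugging x_{Largo} into Kora's best response: x_{Kora} = 17 − (1/3)(26 − 0.5x_{Kora}) ⇒ (5/6)x_{Kora} = 25/3, so x_{Kora} = 10.
Then x_{Largo} = 26 − 0.5·10 = 21.
Equilibrium price: P = 294 − 4·31 = 170.

170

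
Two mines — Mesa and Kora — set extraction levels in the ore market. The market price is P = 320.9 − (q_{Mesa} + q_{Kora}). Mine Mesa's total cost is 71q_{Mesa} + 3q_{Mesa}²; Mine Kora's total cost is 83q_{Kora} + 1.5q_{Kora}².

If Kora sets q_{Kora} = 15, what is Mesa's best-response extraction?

29.3625

Mine Mesa's profit: π = q_{Mesa}(320.9 − (q_{Mesa} + q_{Kora})) − 71q_{Mesa} − 3q_{Mesa}².
∂π/∂q_{Mesa} = 249.9 − 8q_{Mesa} − q_{Kora} = 0, so q_{Mesa} = 31.2375 − 0.125q_{Kora}.
At q_{Kora} = 15: q_{Mesa} = 31.2375 − 0.125·15 = 29.3625.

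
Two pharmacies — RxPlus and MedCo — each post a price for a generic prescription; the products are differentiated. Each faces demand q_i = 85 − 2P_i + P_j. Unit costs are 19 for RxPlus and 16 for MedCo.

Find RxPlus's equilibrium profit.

933.12

RxPlus's profit: π = (P_{RxPlus} − 19)(85 − 2P_{RxPlus} + P_{MedCo}).
∂π/∂P_{RxPlus} = 123 − 4P_{RxPlus} + P_{MedCo} = 0 ⇒ P_{RxPlus} = 30.75 + 0.25P_{MedCo}.
Similarly P_{MedCo} = 29.25 + 0.25P_{RxPlus}.
Solving the two reaction functions simultaneously: (1 − (0.25)(0.25))P_{RxPlus} = 30.75 + 0.25·29.25, so 0.9375P_{RxPlus} = 38.0625 and P_{RxPlus} = 40.6.
Then P_{MedCo} = 29.25 + 0.25·40.6 = 39.4.
q_{RxPlus} = 85 − 2·40.6 + 39.4 = 43.2.
Profit = (40.6 − 19)·43.2 = 933.12.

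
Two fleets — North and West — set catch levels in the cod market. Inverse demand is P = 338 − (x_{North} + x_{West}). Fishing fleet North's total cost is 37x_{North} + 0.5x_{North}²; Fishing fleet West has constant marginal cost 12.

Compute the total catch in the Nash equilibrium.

190.6

Fishing fleet North's profit: π = x_{North}(338 − (x_{North} + x_{West})) − 37x_{North} − 0.5x_{North}².
∂π/∂x_{North} = 301 − 3x_{North} − x_{West} = 0, so x_{North} = 301/3 − (1/3)x_{West}.
For West: ∂π/∂x_{West} = 326 − 2x_{West} − x_{North} = 0 ⇒ x_{West} = 163 − 0.5x_{North}.
Plugging x_{West} into North's best response: x_{North} = 301/3 − (1/3)(163 − 0.5x_{North}) ⇒ (5/6)x_{North} = 46, so x_{North} = 55.2.
Then x_{West} = 163 − 0.5·55.2 = 135.4.
Total catch: 55.2 + 135.4 = 190.6.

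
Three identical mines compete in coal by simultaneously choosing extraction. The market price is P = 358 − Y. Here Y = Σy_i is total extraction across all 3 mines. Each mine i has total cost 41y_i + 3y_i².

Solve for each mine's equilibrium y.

A representative mine's profit is π_i = y_i(358 − Y) − 41y_i − 3y_i², with Y = y_i + Σ_{j≠i} y_j.
First-order condition: 317 − 8y_i − Σ_{j≠i} y_j = 0.
With identical mines, set every y_j = y: then 317 − 8y − 2y = 0, i.e. y = 317/10 = 31.7.

31.7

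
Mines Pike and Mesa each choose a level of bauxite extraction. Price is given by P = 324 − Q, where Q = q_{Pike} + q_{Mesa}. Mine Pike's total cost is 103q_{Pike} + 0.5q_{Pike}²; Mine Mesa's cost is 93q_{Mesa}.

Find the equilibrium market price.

Mine Pike's profit: π = q_{Pike}(324 − (q_{Pike} + q_{Mesa})) − 103q_{Pike} − 0.5q_{Pike}².
∂π/∂q_{Pike} = 221 − 3q_{Pike} − q_{Mesa} = 0, so q_{Pike} = 221/3 − (1/3)q_{Mesa}.
For Mesa: ∂π/∂q_{Mesa} = 231 − 2q_{Mesa} − q_{Pike} = 0 ⇒ q_{Mesa} = 115.5 − 0.5q_{Pike}.
Substituting the second reaction function into the first: q_{Pike} = 221/3 − (1/3)(115.5 − 0.5q_{Pike}), which gives (5/6)q_{Pike} = 211/6 ⇒ q_{Pike} = 42.2.
Then q_{Mesa} = 115.5 − 0.5·42.2 = 94.4.
Equilibrium price: P = 324 − 136.6 = 187.4.

187.4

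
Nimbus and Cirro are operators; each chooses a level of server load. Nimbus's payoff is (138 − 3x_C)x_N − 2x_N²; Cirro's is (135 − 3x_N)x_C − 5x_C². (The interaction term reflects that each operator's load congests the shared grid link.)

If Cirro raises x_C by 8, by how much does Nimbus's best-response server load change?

Expanding Nimbus's payoff: 138x_N − 3x_Cx_N − 2x_N².
∂π/∂x_N = 138 − 3x_C − 4x_N = 0, so x_N = 34.5 − 0.75x_C.
The reaction-function slope is −0.75, so an 8-unit rise in x_C moves x_N by −0.75 × 8 = −6. Nimbus's best response falls — the actions are strategic substitutes.

-6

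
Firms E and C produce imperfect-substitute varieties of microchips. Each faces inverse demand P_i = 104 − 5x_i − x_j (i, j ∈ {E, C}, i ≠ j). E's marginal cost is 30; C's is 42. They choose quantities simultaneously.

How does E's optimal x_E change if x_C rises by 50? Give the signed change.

-5

Firm E's profit: π = x_E(104 − 5x_E − x_C) − 30x_E.
∂π/∂x_E = 74 − 10x_E − x_C = 0 ⇒ x_E = 7.4 − 0.1x_C.
The reaction-function slope is −0.1, so a 50-unit rise in x_C moves x_E by −0.1 × 50 = −5. E's best response falls — the actions are strategic substitutes.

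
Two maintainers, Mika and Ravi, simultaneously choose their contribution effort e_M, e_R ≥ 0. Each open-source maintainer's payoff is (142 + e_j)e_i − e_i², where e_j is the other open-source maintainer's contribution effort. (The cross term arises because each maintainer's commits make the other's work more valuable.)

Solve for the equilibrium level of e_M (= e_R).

Mika's payoff is (142 + e_R)e_M − e_M².
∂π/∂e_M = 142 + e_R − 2e_M = 0, so e_M = 71 + 0.5e_R.
The game is symmetric, so in equilibrium e_R = e_M: the reaction function gives 0.5e_M = 71, hence e_M = 142.

142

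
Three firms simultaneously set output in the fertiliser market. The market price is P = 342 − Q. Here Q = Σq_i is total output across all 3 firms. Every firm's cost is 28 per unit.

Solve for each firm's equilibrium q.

A representative firm's profit is π_i = q_i(342 − Q) − 28q_i, with Q = q_i + Σ_{j≠i} q_j.
First-order condition: 314 − 2q_i − Σ_{j≠i} q_j = 0.
Imposing symmetry (q_j = q for all j) turns Σ_{j≠i} q_j into 2q, so 314 = 4q and q = 78.5.

78.5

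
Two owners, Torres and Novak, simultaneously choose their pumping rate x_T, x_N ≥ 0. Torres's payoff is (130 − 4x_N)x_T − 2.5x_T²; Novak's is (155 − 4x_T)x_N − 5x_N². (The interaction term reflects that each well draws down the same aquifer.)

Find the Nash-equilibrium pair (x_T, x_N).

20, 7.5

Expanding Torres's payoff: 130x_T − 4x_Nx_T − 2.5x_T².
∂π/∂x_T = 130 − 4x_N − 5x_T = 0, so x_T = 26 − 0.8x_N.
Likewise for Novak: x_N = 15.5 − 0.4x_T.
Substituting the second reaction function into the first: x_T = 26 − 0.8(15.5 − 0.4x_T), which gives 0.68x_T = 13.6 ⇒ x_T = 20.
Then x_N = 15.5 − 0.4·20 = 7.5.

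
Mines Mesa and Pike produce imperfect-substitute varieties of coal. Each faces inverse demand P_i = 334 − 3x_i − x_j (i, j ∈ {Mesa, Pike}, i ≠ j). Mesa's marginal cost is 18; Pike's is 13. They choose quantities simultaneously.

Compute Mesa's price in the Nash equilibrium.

Mine Mesa's profit: π = x_{Mesa}(334 − 3x_{Mesa} − x_{Pike}) − 18x_{Mesa}.
∂π/∂x_{Mesa} = 316 − 6x_{Mesa} − x_{Pike} = 0 ⇒ x_{Mesa} = 158/3 − (1/6)x_{Pike}.
Similarly x_{Pike} = 53.5 − (1/6)x_{Mesa}.
Substituting the second reaction function into the first: x_{Mesa} = 158/3 − (1/6)(53.5 − (1/6)x_{Mesa}), which gives (35/36)x_{Mesa} = 43.75 ⇒ x_{Mesa} = 45.
Then x_{Pike} = 53.5 − (1/6)·45 = 46.
P_{Mesa} = 334 − 3·45 − 46 = 153.

153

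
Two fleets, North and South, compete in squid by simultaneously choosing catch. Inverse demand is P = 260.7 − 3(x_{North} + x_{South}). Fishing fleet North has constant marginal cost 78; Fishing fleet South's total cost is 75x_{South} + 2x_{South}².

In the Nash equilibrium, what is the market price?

Fishing fleet North's profit: π = x_{North}(260.7 − 3(x_{North} + x_{South})) − 78x_{North}.
∂π/∂x_{North} = 182.7 − 6x_{North} − 3x_{South} = 0, so x_{North} = 30.45 − 0.5x_{South}.
For South: ∂π/∂x_{South} = 185.7 − 10x_{South} − 3x_{North} = 0 ⇒ x_{South} = 18.57 − 0.3x_{North}.
Plugging x_{South} into North's best response: x_{North} = 30.45 − 0.5(18.57 − 0.3x_{North}) ⇒ 0.85x_{North} = 21.165, so x_{North} = 24.9.
Then x_{South} = 18.57 − 0.3·24.9 = 11.1.
Equilibrium price: P = 260.7 − 3·36 = 152.7.

152.7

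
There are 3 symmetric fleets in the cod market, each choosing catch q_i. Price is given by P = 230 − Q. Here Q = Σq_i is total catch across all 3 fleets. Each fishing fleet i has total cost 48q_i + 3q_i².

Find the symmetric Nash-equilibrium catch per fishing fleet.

A representative fishing fleet's profit is π_i = q_i(230 − Q) − 48q_i − 3q_i², with Q = q_i + Σ_{j≠i} q_j.
First-order condition: 182 − 8q_i − Σ_{j≠i} q_j = 0.
In a symmetric equilibrium every fishing fleet chooses the same q, so Σ_{j≠i} q_j = 2q. The condition becomes 182 − 10q = 0, giving q = 182/10 = 18.2.

18.2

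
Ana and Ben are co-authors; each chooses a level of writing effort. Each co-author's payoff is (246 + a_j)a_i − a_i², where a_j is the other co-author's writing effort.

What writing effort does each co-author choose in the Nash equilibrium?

Ana's payoff is (246 + a_B)a_A − a_A².
∂π/∂a_A = 246 + a_B − 2a_A = 0, so a_A = 123 + 0.5a_B.
The game is symmetric, so in equilibrium a_B = a_A: the reaction function gives 0.5a_A = 123, hence a_A = 246.

246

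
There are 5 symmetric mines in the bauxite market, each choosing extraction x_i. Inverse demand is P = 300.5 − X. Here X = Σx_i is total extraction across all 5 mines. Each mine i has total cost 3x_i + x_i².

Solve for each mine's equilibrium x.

37.1875

A representative mine's profit is π_i = x_i(300.5 − X) − 3x_i − x_i², with X = x_i + Σ_{j≠i} x_j.
First-order condition: 297.5 − 4x_i − Σ_{j≠i} x_j = 0.
With identical mines, set every x_j = x: then 297.5 − 4x − 4x = 0, i.e. x = 297.5/8 = 37.1875.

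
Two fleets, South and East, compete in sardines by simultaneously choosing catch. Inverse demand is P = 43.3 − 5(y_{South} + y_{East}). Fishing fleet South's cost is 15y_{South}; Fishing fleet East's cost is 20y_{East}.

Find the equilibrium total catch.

Fishing fleet South's profit: π = y_{South}(43.3 − 5(y_{South} + y_{East})) − 15y_{South}.
∂π/∂y_{South} = 28.3 − 10y_{South} − 5y_{East} = 0, so y_{South} = 2.83 − 0.5y_{East}.
By the same steps for East: y_{East} = 2.33 − 0.5y_{South}.
Solving the two reaction functions simultaneously: (1 − (−0.5)(−0.5))y_{South} = 2.83 − 0.5·2.33, so 0.75y_{South} = 1.665 and y_{South} = 2.22.
Then y_{East} = 2.33 − 0.5·2.22 = 1.22.
Total catch: 2.22 + 1.22 = 3.44.

3.44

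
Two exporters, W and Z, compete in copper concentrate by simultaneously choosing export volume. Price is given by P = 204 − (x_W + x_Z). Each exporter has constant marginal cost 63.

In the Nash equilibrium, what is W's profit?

Exporter W's profit: π = x_W(204 − (x_W + x_Z)) − 63x_W.
∂π/∂x_W = 141 − 2x_W − x_Z = 0, so x_W = 70.5 − 0.5x_Z.
Setting x_W = x_Z in the reaction function: x_W = 70.5 − 0.5x_W, so x_W = 70.5 / 1.5 = 47.
Price P = 204 − 94 = 110.
W's profit: (110 − 63)·47 = 2209.

2209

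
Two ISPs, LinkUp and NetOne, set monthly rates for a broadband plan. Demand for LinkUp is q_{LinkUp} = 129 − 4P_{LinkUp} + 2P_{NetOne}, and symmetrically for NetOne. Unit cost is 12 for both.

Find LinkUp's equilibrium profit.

LinkUp's profit: π = (P_{LinkUp} − 12)(129 − 4P_{LinkUp} + 2P_{NetOne}).
∂π/∂P_{LinkUp} = 177 − 8P_{LinkUp} + 2P_{NetOne} = 0 ⇒ P_{LinkUp} = 22.125 + 0.25P_{NetOne}.
By symmetry P_{NetOne} = P_{LinkUp}; substituting into the reaction function, 0.75P_{LinkUp} = 22.125 and P_{LinkUp} = 29.5.
q_{LinkUp} = 129 − 4·29.5 + 2·29.5 = 70.
Profit = (29.5 − 12)·70 = 1225.

1225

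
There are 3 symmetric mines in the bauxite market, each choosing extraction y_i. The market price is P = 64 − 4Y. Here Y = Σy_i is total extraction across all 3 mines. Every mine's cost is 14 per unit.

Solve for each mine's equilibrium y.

A representative mine's profit is π_i = y_i(64 − 4Y) − 14y_i, with Y = y_i + Σ_{j≠i} y_j.
First-order condition: 50 − 8y_i − 4Σ_{j≠i} y_j = 0.
With identical mines, set every y_j = y: then 50 − 8y − 8y = 0, i.e. y = 50/16 = 3.125.

3.125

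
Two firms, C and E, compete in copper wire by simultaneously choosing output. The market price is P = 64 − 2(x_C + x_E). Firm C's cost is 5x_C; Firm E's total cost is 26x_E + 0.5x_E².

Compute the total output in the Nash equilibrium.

Firm C's profit: π = x_C(64 − 2(x_C + x_E)) − 5x_C.
∂π/∂x_C = 59 − 4x_C − 2x_E = 0, so x_C = 14.75 − 0.5x_E.
For E: ∂π/∂x_E = 38 − 5x_E − 2x_C = 0 ⇒ x_E = 7.6 − 0.4x_C.
Plugging x_E into C's best response: x_C = 14.75 − 0.5(7.6 − 0.4x_C) ⇒ 0.8x_C = 10.95, so x_C = 13.6875.
Then x_E = 7.6 − 0.4·13.6875 = 2.125.
Total output: 13.6875 + 2.125 = 15.8125.

15.8125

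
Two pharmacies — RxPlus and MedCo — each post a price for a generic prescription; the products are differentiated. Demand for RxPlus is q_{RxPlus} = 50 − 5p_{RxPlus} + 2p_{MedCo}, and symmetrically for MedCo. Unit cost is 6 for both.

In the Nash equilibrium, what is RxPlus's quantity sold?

RxPlus's profit: π = (p_{RxPlus} − 6)(50 − 5p_{RxPlus} + 2p_{MedCo}).
∂π/∂p_{RxPlus} = 80 − 10p_{RxPlus} + 2p_{MedCo} = 0 ⇒ p_{RxPlus} = 8 + 0.2p_{MedCo}.
By symmetry p_{MedCo} = p_{RxPlus}; substituting into the reaction function, 0.8p_{RxPlus} = 8 and p_{RxPlus} = 10.
q_{RxPlus} = 50 − 5·10 + 2·10 = 20.

20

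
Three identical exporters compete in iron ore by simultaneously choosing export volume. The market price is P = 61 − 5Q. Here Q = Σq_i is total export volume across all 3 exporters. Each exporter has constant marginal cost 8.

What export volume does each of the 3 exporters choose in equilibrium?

2.65

A representative exporter's profit is π_i = q_i(61 − 5Q) − 8q_i, with Q = q_i + Σ_{j≠i} q_j.
First-order condition: 53 − 10q_i − 5Σ_{j≠i} q_j = 0.
Imposing symmetry (q_j = q for all j) turns Σ_{j≠i} q_j into 2q, so 53 = 20q and q = 2.65.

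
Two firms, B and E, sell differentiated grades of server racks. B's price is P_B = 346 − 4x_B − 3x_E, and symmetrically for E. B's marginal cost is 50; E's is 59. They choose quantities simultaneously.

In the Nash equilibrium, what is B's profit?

Firm B's profit: π = x_B(346 − 4x_B − 3x_E) − 50x_B.
∂π/∂x_B = 296 − 8x_B − 3x_E = 0 ⇒ x_B = 37 − 0.375x_E.
Similarly x_E = 35.875 − 0.375x_B.
Plugging x_E into B's best response: x_B = 37 − 0.375(35.875 − 0.375x_B) ⇒ (55/64)x_B = 1507/64, so x_B = 27.4.
Then x_E = 35.875 − 0.375·27.4 = 25.6.
P_B = 346 − 4·27.4 − 3·25.6 = 159.6.
Profit = (159.6 − 50)·27.4 = 3003.04.

3003.04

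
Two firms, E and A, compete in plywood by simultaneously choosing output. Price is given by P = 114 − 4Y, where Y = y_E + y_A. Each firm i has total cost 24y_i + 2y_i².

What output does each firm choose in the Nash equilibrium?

Firm E's profit: π = y_E(114 − 4(y_E + y_A)) − 24y_E − 2y_E².
∂π/∂y_E = 90 − 12y_E − 4y_A = 0, so y_E = 7.5 − (1/3)y_A.
Setting y_E = y_A in the reaction function: y_E = 7.5 − (1/3)y_E, so y_E = 7.5 / (4/3) = 5.625.

5.625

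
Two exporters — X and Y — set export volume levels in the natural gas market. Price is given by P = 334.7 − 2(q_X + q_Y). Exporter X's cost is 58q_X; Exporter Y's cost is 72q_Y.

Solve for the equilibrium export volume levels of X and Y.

Exporter X's profit: π = q_X(334.7 − 2(q_X + q_Y)) − 58q_X.
∂π/∂q_X = 276.7 − 4q_X − 2q_Y = 0, so q_X = 69.175 − 0.5q_Y.
By the same steps for Y: q_Y = 65.675 − 0.5q_X.
Solving the two reaction functions simultaneously: (1 − (−0.5)(−0.5))q_X = 69.175 − 0.5·65.675, so 0.75q_X = 36.3375 and q_X = 48.45.
Then q_Y = 65.675 − 0.5·48.45 = 41.45.

48.45, 41.45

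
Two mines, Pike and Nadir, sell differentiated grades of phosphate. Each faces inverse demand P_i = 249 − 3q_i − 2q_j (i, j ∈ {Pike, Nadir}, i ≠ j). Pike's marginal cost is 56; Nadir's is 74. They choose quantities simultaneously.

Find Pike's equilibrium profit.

Mine Pike's profit: π = q_{Pike}(249 − 3q_{Pike} − 2q_{Nadir}) − 56q_{Pike}.
∂π/∂q_{Pike} = 193 − 6q_{Pike} − 2q_{Nadir} = 0 ⇒ q_{Pike} = 193/6 − (1/3)q_{Nadir}.
Similarly q_{Nadir} = 175/6 − (1/3)q_{Pike}.
Plugging q_{Nadir} into Pike's best response: q_{Pike} = 193/6 − (1/3)(175/6 − (1/3)q_{Pike}) ⇒ (8/9)q_{Pike} = 202/9, so q_{Pike} = 25.25.
Then q_{Nadir} = 175/6 − (1/3)·25.25 = 20.75.
P_{Pike} = 249 − 3·25.25 − 2·20.75 = 131.75.
Profit = (131.75 − 56)·25.25 = 1912.6875.

1912.6875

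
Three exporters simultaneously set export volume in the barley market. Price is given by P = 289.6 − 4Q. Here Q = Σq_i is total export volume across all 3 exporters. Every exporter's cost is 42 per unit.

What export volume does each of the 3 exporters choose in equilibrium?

A representative exporter's profit is π_i = q_i(289.6 − 4Q) − 42q_i, with Q = q_i + Σ_{j≠i} q_j.
First-order condition: 247.6 − 8q_i − 4Σ_{j≠i} q_j = 0.
In a symmetric equilibrium every exporter chooses the same q, so Σ_{j≠i} q_j = 2q. The condition becomes 247.6 − 16q = 0, giving q = 247.6/16 = 15.475.

15.475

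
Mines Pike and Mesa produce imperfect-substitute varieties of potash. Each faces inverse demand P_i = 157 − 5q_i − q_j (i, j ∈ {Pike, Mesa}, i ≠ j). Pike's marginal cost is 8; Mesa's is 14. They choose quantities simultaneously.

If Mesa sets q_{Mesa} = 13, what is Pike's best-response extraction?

Mine Pike's profit: π = q_{Pike}(157 − 5q_{Pike} − q_{Mesa}) − 8q_{Pike}.
∂π/∂q_{Pike} = 149 − 10q_{Pike} − q_{Mesa} = 0 ⇒ q_{Pike} = 14.9 − 0.1q_{Mesa}.
At q_{Mesa} = 13: q_{Pike} = 14.9 − 0.1·13 = 13.6.

13.6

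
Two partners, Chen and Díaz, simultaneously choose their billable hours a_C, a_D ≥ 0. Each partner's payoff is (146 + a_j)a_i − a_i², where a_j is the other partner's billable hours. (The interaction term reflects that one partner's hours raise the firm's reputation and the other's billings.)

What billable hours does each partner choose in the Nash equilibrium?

Chen's payoff is (146 + a_D)a_C − a_C².
∂π/∂a_C = 146 + a_D − 2a_C = 0, so a_C = 73 + 0.5a_D.
Setting a_C = a_D in the reaction function: a_C = 73 + 0.5a_C, so a_C = 73 / 0.5 = 146.

146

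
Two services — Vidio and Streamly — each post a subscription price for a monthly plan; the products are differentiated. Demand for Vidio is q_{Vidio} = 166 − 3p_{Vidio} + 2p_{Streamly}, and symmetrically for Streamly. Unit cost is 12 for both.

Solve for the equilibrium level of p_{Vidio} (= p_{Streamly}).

50.5

Vidio's profit: π = (p_{Vidio} − 12)(166 − 3p_{Vidio} + 2p_{Streamly}).
∂π/∂p_{Vidio} = 202 − 6p_{Vidio} + 2p_{Streamly} = 0 ⇒ p_{Vidio} = 101/3 + (1/3)p_{Streamly}.
Setting p_{Vidio} = p_{Streamly} in the reaction function: p_{Vidio} = 101/3 + (1/3)p_{Vidio}, so p_{Vidio} = (101/3) / (2/3) = 50.5.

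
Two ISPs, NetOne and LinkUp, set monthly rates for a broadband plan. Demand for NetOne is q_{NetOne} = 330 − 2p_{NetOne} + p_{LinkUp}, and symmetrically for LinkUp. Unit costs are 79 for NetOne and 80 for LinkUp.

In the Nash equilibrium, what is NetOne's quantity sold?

NetOne's profit: π = (p_{NetOne} − 79)(330 − 2p_{NetOne} + p_{LinkUp}).
∂π/∂p_{NetOne} = 488 − 4p_{NetOne} + p_{LinkUp} = 0 ⇒ p_{NetOne} = 122 + 0.25p_{LinkUp}.
Similarly p_{LinkUp} = 122.5 + 0.25p_{NetOne}.
Substituting the second reaction function into the first: p_{NetOne} = 122 + 0.25(122.5 + 0.25p_{NetOne}), which gives 0.9375p_{NetOne} = 152.625 ⇒ p_{NetOne} = 162.8.
Then p_{LinkUp} = 122.5 + 0.25·162.8 = 163.2.
q_{NetOne} = 330 − 2·162.8 + 163.2 = 167.6.

167.6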